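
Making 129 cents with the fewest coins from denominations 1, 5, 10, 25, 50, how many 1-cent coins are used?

4

129 = 2×50 + 1×25 + 4×1
Count of 1: 4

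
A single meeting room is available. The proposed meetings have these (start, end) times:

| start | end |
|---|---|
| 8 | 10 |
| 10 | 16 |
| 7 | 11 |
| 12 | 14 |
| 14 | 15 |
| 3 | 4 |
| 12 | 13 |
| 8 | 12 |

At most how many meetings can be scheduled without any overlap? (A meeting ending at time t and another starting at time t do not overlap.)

Sorted by end: (3,4)  (8,10)  (7,11)  (8,12)  (12,13)  (12,14)  (14,15)  (10,16)
take (3,4); take (8,10); take (12,13); take (14,15).
Selected 4 meetings.

4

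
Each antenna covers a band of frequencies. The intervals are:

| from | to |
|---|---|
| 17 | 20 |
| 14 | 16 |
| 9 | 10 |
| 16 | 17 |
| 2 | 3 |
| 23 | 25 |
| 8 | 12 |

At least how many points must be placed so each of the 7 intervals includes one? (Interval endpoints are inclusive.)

By right end: [2,3]  [9,10]  [8,12]  [14,16]  [16,17]  [17,20]  [23,25]
[2,3] uncovered → point at 3; [9,10] uncovered → point at 10; [14,16] uncovered → point at 16; [17,20] uncovered → point at 20; [23,25] uncovered → point at 25.
Points: 3, 10, 16, 20, 25 (5 total).

5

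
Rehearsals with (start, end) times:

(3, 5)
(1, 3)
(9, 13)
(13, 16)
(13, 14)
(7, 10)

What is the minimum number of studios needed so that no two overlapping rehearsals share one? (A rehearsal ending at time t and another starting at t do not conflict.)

starts: [1, 3, 7, 9, 13, 13]
ends:   [3, 5, 10, 13, 14, 16]
s1→1 e3→0 s3→1 e5→0 s7→1 s9→2  — peak 2.

2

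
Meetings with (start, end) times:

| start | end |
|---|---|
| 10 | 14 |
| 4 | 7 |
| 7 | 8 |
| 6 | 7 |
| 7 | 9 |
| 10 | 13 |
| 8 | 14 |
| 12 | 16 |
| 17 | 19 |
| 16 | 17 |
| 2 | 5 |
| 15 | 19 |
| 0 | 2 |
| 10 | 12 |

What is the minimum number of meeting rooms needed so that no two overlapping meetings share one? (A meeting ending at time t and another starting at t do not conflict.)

4

The answer is the maximum number of intervals overlapping at any instant.
starts: [0, 2, 4, 6, 7, 7, 8, 10, 10, 10, 12, 15, 16, 17]
ends:   [2, 5, 7, 7, 8, 9, 12, 13, 14, 14, 16, 17, 19, 19]
s0→1 e2→0 s2→1 s4→2 e5→1 s6→2 e7→1 e7→0 s7→1 s7→2 e8→1 s8→2 e9→1 s10→2 s10→3 s10→4  — peak 4.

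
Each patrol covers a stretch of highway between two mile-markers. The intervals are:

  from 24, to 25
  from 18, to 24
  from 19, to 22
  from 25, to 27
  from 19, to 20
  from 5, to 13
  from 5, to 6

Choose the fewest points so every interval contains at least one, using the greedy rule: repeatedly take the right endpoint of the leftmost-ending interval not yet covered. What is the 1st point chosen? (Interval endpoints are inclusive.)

6

Process intervals by earliest right end; each time one isn't hit yet, stab at its right endpoint.
By right end: [5,6]  [5,13]  [19,20]  [19,22]  [18,24]  [24,25]  [25,27]
[5,6] uncovered → point at 6; [19,20] uncovered → point at 20; [24,25] uncovered → point at 25.
Points: 6, 20, 25 (3 total).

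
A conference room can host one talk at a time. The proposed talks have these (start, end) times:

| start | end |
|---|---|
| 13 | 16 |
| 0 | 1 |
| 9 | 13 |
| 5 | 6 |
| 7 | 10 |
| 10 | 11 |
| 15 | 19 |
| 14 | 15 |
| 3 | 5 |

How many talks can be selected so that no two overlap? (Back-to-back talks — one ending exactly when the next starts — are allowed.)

Greedy by earliest finish: after sorting by end time, pick each interval compatible with the last pick.
By end time: (0,1), (3,5), (5,6), (7,10), (10,11), (9,13), (14,15), (13,16), (15,19).
Pick (0,1); next start ≥ 1 → (3,5); next start ≥ 5 → (5,6); next start ≥ 6 → (7,10); next start ≥ 10 → (10,11); next start ≥ 11 → (14,15); next start ≥ 15 → (15,19).
Selected 7 talks.

7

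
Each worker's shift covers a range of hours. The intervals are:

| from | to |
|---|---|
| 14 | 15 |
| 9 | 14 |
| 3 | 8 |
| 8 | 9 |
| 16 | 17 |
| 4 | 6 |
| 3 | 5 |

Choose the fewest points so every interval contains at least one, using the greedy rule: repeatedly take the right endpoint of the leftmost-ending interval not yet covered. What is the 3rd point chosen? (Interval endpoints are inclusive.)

By right end: [3,5]  [4,6]  [3,8]  [8,9]  [9,14]  [14,15]  [16,17]
[3,5] uncovered → point at 5; [8,9] uncovered → point at 9; [14,15] uncovered → point at 15; [16,17] uncovered → point at 17.
Points: 5, 9, 15, 17 (4 total).

15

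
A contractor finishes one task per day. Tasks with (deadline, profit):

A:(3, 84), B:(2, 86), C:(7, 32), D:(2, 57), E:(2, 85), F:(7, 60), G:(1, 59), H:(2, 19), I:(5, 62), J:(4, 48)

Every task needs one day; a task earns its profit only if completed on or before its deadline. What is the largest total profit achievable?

Take jobs in profit order; each goes to the latest open slot no later than its deadline.
Profit order: B=86 E=85 A=84 I=62 F=60 G=59 D=57 J=48 C=32 H=19
Assign: B→slot 2, E→slot 1, A→slot 3, I→slot 5, F→slot 7, G skipped, D skipped, J→slot 4, C→slot 6, H skipped.
Slots: [1:E] [2:B] [3:A] [4:J] [5:I] [6:C] [7:F]
Profit = 85 + 86 + 84 + 48 + 62 + 32 + 60 = 457

457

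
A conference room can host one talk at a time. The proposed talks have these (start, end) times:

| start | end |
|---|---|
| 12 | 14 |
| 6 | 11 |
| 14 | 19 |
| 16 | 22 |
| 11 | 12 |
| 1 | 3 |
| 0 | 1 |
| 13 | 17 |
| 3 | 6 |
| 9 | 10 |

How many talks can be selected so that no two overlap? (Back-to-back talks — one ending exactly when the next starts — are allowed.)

Order by finish time; keep every interval that doesn't clash with the previous kept one.
By end time: (0,1), (1,3), (3,6), (9,10), (6,11), (11,12), (12,14), (13,17), (14,19), (16,22).
Pick (0,1); next start ≥ 1 → (1,3); next start ≥ 3 → (3,6); next start ≥ 6 → (9,10); next start ≥ 10 → (11,12); next start ≥ 12 → (12,14); next start ≥ 14 → (14,19).
Selected 7 talks.

7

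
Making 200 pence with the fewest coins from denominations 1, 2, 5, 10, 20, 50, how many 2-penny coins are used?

0

200 − 4×50→0
Count of 2: 0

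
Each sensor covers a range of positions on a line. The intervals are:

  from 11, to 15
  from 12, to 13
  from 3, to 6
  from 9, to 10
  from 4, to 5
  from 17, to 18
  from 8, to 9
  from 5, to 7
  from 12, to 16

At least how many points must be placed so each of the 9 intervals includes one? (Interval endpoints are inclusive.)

By right end: [4,5]  [3,6]  [5,7]  [8,9]  [9,10]  [12,13]  [11,15]  [12,16]  [17,18]
[4,5] uncovered → point at 5; [8,9] uncovered → point at 9; [12,13] uncovered → point at 13; [17,18] uncovered → point at 18.
Points: 5, 9, 13, 18 (4 total).

4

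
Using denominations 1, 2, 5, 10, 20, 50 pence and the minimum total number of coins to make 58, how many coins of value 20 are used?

0

58 − 1×50→8 − 1×5→3 − 1×2→1 − 1×1→0
Count of 20: 0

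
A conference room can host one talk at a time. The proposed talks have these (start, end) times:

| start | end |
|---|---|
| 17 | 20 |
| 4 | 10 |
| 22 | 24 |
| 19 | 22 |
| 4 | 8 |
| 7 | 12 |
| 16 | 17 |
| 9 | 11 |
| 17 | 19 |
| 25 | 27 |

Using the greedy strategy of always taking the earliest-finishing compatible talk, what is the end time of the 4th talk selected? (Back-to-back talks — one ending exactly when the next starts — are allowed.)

19

By end time: (4,8), (4,10), (9,11), (7,12), (16,17), (17,19), (17,20), (19,22), (22,24), (25,27).
Pick (4,8); next start ≥ 8 → (9,11); next start ≥ 11 → (16,17); next start ≥ 17 → (17,19); next start ≥ 19 → (19,22); next start ≥ 22 → (22,24); next start ≥ 24 → (25,27).
Selected: (4,8) (9,11) (16,17) (17,19) (19,22) (22,24) (25,27)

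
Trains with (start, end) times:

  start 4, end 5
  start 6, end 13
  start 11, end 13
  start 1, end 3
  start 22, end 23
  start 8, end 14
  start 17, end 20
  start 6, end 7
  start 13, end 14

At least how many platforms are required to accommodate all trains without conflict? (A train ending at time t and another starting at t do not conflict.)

The answer is the maximum number of intervals overlapping at any instant.
Events (time:±→running): 1:+→1 3:-→0 4:+→1 5:-→0 6:+→1 6:+→2 7:-→1 8:+→2 11:+→3 … peak 3.

3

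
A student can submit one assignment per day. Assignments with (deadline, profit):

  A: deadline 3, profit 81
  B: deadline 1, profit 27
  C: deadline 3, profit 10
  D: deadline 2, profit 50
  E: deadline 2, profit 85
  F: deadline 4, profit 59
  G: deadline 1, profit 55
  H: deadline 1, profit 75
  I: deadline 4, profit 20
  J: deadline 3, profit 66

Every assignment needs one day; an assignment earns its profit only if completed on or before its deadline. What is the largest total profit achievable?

Sort by profit descending; place each in the latest free slot ≤ its deadline.
Profit order: E=85 A=81 H=75 J=66 F=59 G=55 D=50 B=27 I=20 C=10
Assign: E→slot 2, A→slot 3, H→slot 1, J skipped, F→slot 4, G skipped, D skipped, B skipped, I skipped, C skipped.
Slots: [1:H] [2:E] [3:A] [4:F]
Profit = 75 + 85 + 81 + 59 = 300

300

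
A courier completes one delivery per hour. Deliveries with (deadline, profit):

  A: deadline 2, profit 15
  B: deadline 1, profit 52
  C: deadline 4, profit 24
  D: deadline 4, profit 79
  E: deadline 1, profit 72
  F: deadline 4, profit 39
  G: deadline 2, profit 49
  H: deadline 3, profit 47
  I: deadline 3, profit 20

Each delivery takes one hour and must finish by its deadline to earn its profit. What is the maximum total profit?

247

Sort by profit descending; place each in the latest free slot ≤ its deadline.
Profit order: D=79 E=72 B=52 G=49 H=47 F=39 C=24 I=20 A=15
Assign: D→slot 4, E→slot 1, B skipped, G→slot 2, H→slot 3, F skipped, C skipped, I skipped, A skipped.
Slots: [1:E] [2:G] [3:H] [4:D]
Profit = 72 + 49 + 47 + 79 = 247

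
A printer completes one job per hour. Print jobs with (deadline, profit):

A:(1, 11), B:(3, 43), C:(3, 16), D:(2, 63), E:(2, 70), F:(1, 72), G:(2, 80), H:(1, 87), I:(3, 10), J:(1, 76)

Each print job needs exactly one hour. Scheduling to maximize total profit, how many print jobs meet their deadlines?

By profit: H(d1,87), G(d2,80), J(d1,76), F(d1,72), E(d2,70), D(d2,63), B(d3,43), C(d3,16), A(d1,11), I(d3,10)
H→slot 1; G→slot 2; J skipped; F skipped; E skipped; D skipped; B→slot 3; C skipped; A skipped; I skipped.
3 of 10 scheduled.

3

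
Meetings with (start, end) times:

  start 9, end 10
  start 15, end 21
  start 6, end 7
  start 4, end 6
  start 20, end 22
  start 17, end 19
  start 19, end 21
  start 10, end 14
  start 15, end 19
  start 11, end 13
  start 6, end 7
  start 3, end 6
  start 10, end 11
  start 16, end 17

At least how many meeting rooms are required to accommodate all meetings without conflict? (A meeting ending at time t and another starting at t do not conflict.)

3

Events (time:±→running): 3:+→1 4:+→2 6:-→1 6:-→0 6:+→1 6:+→2 7:-→1 7:-→0 9:+→1 10:-→0 10:+→1 10:+→2 11:-→1 11:+→2 13:-→1 14:-→0 15:+→1 15:+→2 16:+→3 … peak 3.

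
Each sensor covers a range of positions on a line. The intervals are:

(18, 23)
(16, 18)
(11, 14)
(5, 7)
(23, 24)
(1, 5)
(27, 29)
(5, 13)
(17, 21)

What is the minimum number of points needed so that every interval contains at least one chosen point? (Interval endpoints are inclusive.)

5

Process intervals by earliest right end; each time one isn't hit yet, stab at its right endpoint.
By right end: [1,5]  [5,7]  [5,13]  [11,14]  [16,18]  [17,21]  [18,23]  [23,24]  [27,29]
[1,5] uncovered → point at 5; [11,14] uncovered → point at 14; [16,18] uncovered → point at 18; [23,24] uncovered → point at 24; [27,29] uncovered → point at 29.
Points: 5, 14, 18, 24, 29 (5 total).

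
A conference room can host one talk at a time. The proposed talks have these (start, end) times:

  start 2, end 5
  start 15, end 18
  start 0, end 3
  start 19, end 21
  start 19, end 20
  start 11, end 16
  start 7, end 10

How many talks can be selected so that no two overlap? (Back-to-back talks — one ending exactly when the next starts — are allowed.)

Greedy by earliest finish: after sorting by end time, pick each interval compatible with the last pick.
Sorted by end: (0,3)  (2,5)  (7,10)  (11,16)  (15,18)  (19,20)  (19,21)
take (0,3); skip (2,5); take (7,10); take (11,16); skip (15,18); take (19,20); skip (19,21).
Selected 4 talks.

4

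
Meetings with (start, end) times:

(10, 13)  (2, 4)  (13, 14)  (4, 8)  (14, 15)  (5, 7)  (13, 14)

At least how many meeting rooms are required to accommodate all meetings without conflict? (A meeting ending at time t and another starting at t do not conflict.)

The answer is the maximum number of intervals overlapping at any instant.
Events (time:±→running): 2:+→1 4:-→0 4:+→1 5:+→2 … peak 2.

2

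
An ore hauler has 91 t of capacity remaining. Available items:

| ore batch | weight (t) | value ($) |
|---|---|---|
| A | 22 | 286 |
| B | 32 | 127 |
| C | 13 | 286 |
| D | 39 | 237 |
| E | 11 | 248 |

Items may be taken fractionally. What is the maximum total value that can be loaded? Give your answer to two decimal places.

Sort by value per unit weight and fill in that order.
Ratios (sorted): E 22.55, C 22.00, A 13.00, D 6.08, B 3.97
take E (11 @ 248); take C (13 @ 286); take A (22 @ 286); take D (39 @ 237); take 6/32 of B → 23.81. Capacity used 91/91.
Total value = 1080.81

1080.81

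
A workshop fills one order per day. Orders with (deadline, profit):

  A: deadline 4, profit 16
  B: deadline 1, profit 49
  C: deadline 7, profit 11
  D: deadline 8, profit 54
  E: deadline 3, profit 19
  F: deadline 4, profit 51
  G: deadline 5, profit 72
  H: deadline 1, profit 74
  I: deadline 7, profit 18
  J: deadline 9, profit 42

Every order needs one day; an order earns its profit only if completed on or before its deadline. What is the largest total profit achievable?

Sort by profit descending; place each in the latest free slot ≤ its deadline.
By profit: H(d1,74), G(d5,72), D(d8,54), F(d4,51), B(d1,49), J(d9,42), E(d3,19), I(d7,18), A(d4,16), C(d7,11)
H→slot 1; G→slot 5; D→slot 8; F→slot 4; B skipped; J→slot 9; E→slot 3; I→slot 7; A→slot 2; C→slot 6.
Profit = 74 + 16 + 19 + 51 + 72 + 11 + 18 + 54 + 42 = 357

357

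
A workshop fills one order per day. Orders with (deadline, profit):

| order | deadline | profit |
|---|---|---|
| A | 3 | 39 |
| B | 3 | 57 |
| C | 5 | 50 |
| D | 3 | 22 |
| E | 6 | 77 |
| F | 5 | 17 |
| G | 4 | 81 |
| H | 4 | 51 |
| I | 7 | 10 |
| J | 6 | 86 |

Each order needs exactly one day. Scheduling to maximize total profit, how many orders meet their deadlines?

Profit order: J=86 G=81 E=77 B=57 H=51 C=50 A=39 D=22 F=17 I=10
Assign: J→slot 6, G→slot 4, E→slot 5, B→slot 3, H→slot 2, C→slot 1, A skipped, D skipped, F skipped, I→slot 7.
Slots: [1:C] [2:H] [3:B] [4:G] [5:E] [6:J] [7:I]
7 of 10 scheduled.

7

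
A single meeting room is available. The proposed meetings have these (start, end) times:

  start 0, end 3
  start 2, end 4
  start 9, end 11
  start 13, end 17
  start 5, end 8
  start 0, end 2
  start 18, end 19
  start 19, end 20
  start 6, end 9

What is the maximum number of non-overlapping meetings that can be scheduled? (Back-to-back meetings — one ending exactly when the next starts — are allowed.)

7

Sorted by end: (0,2)  (0,3)  (2,4)  (5,8)  (6,9)  (9,11)  (13,17)  (18,19)  (19,20)
take (0,2); take (2,4); take (5,8); skip (6,9); take (9,11); take (13,17); take (18,19); take (19,20).
Selected 7 meetings.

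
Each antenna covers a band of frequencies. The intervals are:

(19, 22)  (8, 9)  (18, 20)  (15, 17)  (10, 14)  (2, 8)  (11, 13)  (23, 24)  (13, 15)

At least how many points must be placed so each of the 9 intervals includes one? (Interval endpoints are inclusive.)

5

Sort by right endpoint; whenever an interval is uncovered, place a point at its right end.
Sorted: [2,8] [8,9] [11,13] [10,14] [13,15] [15,17] [18,20] [19,22] [23,24]
{[2,8],[8,9]} hit by 8; {[11,13],[10,14],[13,15]} hit by 13; {[15,17]} hit by 17; {[18,20],[19,22]} hit by 20; {[23,24]} hit by 24.
Points: 8, 13, 17, 20, 24 (5 total).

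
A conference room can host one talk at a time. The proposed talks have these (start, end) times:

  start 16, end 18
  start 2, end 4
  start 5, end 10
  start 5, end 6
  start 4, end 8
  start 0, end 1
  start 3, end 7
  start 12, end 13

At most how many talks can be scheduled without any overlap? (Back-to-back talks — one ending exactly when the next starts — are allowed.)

Greedy by earliest finish: after sorting by end time, pick each interval compatible with the last pick.
Sorted by end: (0,1)  (2,4)  (5,6)  (3,7)  (4,8)  (5,10)  (12,13)  (16,18)
take (0,1); take (2,4); take (5,6); skip (5,10); take (12,13); take (16,18).
Selected 5 talks.

5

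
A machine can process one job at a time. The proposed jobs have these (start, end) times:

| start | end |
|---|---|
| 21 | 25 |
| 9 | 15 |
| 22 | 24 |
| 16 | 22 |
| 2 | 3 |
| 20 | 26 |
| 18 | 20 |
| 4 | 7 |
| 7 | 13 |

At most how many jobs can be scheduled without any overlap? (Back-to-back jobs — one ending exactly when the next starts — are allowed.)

5

Order by finish time; keep every interval that doesn't clash with the previous kept one.
By end time: (2,3), (4,7), (7,13), (9,15), (18,20), (16,22), (22,24), (21,25), (20,26).
Pick (2,3); next start ≥ 3 → (4,7); next start ≥ 7 → (7,13); next start ≥ 13 → (18,20); next start ≥ 20 → (22,24).
Selected 5 jobs.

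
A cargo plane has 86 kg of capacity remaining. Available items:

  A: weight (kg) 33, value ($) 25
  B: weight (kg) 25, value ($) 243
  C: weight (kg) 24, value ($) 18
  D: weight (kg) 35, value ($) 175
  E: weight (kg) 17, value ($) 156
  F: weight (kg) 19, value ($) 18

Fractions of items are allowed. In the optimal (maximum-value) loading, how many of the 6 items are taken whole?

3

Sort by value per unit weight and fill in that order.
Ratios (sorted): B 9.72, E 9.18, D 5.00, F 0.95, A 0.76, C 0.75
take B (25 @ 243); take E (17 @ 156); take D (35 @ 175); take 9/19 of F → 8.53. Capacity used 86/86.
3 item(s) taken whole; one partial (take 9/19 of F).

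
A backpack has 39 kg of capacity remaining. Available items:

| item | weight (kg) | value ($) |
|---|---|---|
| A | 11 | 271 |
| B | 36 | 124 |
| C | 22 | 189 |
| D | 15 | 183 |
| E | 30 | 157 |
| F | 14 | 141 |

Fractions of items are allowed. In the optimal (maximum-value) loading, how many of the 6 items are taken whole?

Greedy by value/weight ratio, highest first.
Order: A (271/11=24.64) > D (183/15=12.20) > F (141/14=10.07) > C (189/22=8.59) > E (157/30=5.23) > B (124/36=3.44)
Fill: take A (11 @ 271) → take D (15 @ 183) → take 13/14 of F → 130.93; 39/39 used.
2 item(s) taken whole; one partial (take 13/14 of F).

2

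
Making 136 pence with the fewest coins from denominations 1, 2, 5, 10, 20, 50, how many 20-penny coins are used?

Greedy: take as many of the largest coin as possible, then repeat with the remainder.
136 = 2×50 + 1×20 + 1×10 + 1×5 + 1×1
Count of 20: 1

1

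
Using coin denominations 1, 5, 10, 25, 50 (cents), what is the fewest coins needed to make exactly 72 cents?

5

72 = 1×50 + 2×10 + 2×1
Total coins = 1 + 2 + 2 = 5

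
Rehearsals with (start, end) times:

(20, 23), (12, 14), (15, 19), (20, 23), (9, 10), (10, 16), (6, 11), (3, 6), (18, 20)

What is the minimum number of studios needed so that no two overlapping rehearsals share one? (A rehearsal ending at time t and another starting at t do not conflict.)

starts: [3, 6, 9, 10, 12, 15, 18, 20, 20]
ends:   [6, 10, 11, 14, 16, 19, 20, 23, 23]
s3→1 e6→0 s6→1 s9→2  — peak 2.

2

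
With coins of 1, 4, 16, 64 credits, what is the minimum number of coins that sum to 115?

7

115 − 1×64→51 − 3×16→3 − 3×1→0
Total coins = 1 + 3 + 3 = 7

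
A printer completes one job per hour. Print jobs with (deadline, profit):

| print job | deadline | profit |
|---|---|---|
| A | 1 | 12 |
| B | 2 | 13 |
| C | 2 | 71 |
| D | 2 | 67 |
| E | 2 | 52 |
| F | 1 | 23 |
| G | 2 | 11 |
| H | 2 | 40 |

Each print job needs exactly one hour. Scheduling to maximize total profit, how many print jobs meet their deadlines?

By profit: C(d2,71), D(d2,67), E(d2,52), H(d2,40), F(d1,23), B(d2,13), A(d1,12), G(d2,11)
C→slot 2; D→slot 1; E skipped; H skipped; F skipped; B skipped; A skipped; G skipped.
2 of 8 scheduled.

2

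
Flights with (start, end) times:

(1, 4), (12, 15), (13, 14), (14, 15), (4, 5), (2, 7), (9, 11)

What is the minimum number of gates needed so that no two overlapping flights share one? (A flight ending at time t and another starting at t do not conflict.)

Count concurrent intervals with a sweep; the peak is the room count.
starts: [1, 2, 4, 9, 12, 13, 14]
ends:   [4, 5, 7, 11, 14, 15, 15]
s1→1 s2→2  — peak 2.

2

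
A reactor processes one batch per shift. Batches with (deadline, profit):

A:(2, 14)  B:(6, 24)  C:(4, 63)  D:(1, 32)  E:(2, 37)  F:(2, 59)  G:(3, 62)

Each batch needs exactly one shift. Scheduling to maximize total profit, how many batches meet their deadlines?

5

Take jobs in profit order; each goes to the latest open slot no later than its deadline.
Profit order: C=63 G=62 F=59 E=37 D=32 B=24 A=14
Assign: C→slot 4, G→slot 3, F→slot 2, E→slot 1, D skipped, B→slot 6, A skipped.
Slots: [1:E] [2:F] [3:G] [4:C] [6:B]
5 of 7 scheduled.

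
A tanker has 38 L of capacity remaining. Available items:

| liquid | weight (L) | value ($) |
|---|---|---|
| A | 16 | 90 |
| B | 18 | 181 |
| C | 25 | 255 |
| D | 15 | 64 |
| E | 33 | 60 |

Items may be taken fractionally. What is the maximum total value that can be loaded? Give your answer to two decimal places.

385.72

Sort by value per unit weight and fill in that order.
Order: C (255/25=10.20) > B (181/18=10.06) > A (90/16=5.62) > D (64/15=4.27) > E (60/33=1.82)
Fill: take C (25 @ 255) → take 13/18 of B → 130.72; 38/38 used.
Total value = 385.72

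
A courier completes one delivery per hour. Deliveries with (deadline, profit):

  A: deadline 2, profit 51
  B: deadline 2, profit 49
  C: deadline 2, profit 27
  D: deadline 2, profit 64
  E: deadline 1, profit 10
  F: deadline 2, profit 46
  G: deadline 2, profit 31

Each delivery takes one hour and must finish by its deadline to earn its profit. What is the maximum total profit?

115

Sort by profit descending; place each in the latest free slot ≤ its deadline.
By profit: D(d2,64), A(d2,51), B(d2,49), F(d2,46), G(d2,31), C(d2,27), E(d1,10)
D→slot 2; A→slot 1; B skipped; F skipped; G skipped; C skipped; E skipped.
Profit = 51 + 64 = 115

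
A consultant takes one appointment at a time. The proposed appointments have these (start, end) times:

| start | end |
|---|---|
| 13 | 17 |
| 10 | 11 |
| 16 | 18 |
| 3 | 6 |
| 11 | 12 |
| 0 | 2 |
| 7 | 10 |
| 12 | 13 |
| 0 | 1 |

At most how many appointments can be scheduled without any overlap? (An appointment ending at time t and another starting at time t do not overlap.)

Sorted by end: (0,1)  (0,2)  (3,6)  (7,10)  (10,11)  (11,12)  (12,13)  (13,17)  (16,18)
take (0,1); take (3,6); take (7,10); take (10,11); take (11,12); take (12,13); take (13,17).
Selected 7 appointments.

7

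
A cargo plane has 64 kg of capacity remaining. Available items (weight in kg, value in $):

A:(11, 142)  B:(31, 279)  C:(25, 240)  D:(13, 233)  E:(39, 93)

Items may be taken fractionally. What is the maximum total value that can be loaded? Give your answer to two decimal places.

750.00

Order: D (233/13=17.92) > A (142/11=12.91) > C (240/25=9.60) > B (279/31=9.00) > E (93/39=2.38)
Fill: take D (13 @ 233) → take A (11 @ 142) → take C (25 @ 240) → take 15/31 of B → 135.00; 64/64 used.
Total value = 750.00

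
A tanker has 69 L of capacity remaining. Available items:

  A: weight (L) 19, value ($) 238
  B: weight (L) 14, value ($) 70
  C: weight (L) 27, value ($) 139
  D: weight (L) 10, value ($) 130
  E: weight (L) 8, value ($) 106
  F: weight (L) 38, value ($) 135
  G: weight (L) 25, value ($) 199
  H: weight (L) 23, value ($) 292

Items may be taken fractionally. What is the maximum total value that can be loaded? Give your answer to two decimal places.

837.64

Ratios (sorted): E 13.25, D 13.00, H 12.70, A 12.53, G 7.96, C 5.15, B 5.00, F 3.55
take E (8 @ 106); take D (10 @ 130); take H (23 @ 292); take A (19 @ 238); take 9/25 of G → 71.64. Capacity used 69/69.
Total value = 837.64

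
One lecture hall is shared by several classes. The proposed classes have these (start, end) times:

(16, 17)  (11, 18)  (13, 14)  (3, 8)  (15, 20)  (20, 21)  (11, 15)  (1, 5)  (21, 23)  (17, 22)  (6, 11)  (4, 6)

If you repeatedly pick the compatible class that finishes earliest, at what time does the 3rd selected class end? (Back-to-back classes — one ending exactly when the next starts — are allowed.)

14

Sorted by end: (1,5)  (4,6)  (3,8)  (6,11)  (13,14)  (11,15)  (16,17)  (11,18)  (15,20)  (20,21)  (17,22)  (21,23)
take (1,5); skip (4,6); take (6,11); take (13,14); take (16,17); skip (11,18); take (20,21); take (21,23).
Selected: (1,5) (6,11) (13,14) (16,17) (20,21) (21,23)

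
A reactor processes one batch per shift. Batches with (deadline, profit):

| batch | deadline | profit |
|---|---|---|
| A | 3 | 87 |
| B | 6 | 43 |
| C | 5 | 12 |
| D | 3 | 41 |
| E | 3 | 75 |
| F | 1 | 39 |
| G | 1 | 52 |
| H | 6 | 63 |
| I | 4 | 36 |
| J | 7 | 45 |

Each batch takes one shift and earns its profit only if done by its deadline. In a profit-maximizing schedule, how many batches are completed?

7

Take jobs in profit order; each goes to the latest open slot no later than its deadline.
By profit: A(d3,87), E(d3,75), H(d6,63), G(d1,52), J(d7,45), B(d6,43), D(d3,41), F(d1,39), I(d4,36), C(d5,12)
A→slot 3; E→slot 2; H→slot 6; G→slot 1; J→slot 7; B→slot 5; D skipped; F skipped; I→slot 4; C skipped.
7 of 10 scheduled.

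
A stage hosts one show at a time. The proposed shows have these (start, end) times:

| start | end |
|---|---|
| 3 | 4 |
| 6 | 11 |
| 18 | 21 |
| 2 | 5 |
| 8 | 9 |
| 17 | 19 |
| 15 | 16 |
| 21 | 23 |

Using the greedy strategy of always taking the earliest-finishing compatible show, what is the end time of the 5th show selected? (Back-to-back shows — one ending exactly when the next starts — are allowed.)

By end time: (3,4), (2,5), (8,9), (6,11), (15,16), (17,19), (18,21), (21,23).
Pick (3,4); next start ≥ 4 → (8,9); next start ≥ 9 → (15,16); next start ≥ 16 → (17,19); next start ≥ 19 → (21,23).
Selected: (3,4) (8,9) (15,16) (17,19) (21,23)

23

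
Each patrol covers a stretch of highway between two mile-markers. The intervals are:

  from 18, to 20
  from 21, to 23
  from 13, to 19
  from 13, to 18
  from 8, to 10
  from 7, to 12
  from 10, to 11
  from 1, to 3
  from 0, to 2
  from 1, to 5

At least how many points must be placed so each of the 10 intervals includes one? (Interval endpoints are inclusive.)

4

By right end: [0,2]  [1,3]  [1,5]  [8,10]  [10,11]  [7,12]  [13,18]  [13,19]  [18,20]  [21,23]
[0,2] uncovered → point at 2; [8,10] uncovered → point at 10; [13,18] uncovered → point at 18; [21,23] uncovered → point at 23.
Points: 2, 10, 18, 23 (4 total).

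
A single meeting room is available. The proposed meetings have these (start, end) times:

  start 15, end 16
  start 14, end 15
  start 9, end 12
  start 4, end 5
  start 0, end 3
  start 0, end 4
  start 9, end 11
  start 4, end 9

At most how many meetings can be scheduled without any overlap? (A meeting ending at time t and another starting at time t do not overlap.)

Greedy by earliest finish: after sorting by end time, pick each interval compatible with the last pick.
Sorted by end: (0,3)  (0,4)  (4,5)  (4,9)  (9,11)  (9,12)  (14,15)  (15,16)
take (0,3); skip (0,4); take (4,5); take (9,11); skip (9,12); take (14,15); take (15,16).
Selected 5 meetings.

5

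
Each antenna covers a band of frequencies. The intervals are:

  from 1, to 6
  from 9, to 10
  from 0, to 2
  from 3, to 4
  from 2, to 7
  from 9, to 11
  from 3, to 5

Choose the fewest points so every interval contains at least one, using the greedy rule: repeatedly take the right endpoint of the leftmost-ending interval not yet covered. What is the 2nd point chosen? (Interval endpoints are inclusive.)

Process intervals by earliest right end; each time one isn't hit yet, stab at its right endpoint.
Sorted: [0,2] [3,4] [3,5] [1,6] [2,7] [9,10] [9,11]
{[0,2]} hit by 2; {[3,4],[3,5],[1,6],[2,7]} hit by 4; {[9,10],[9,11]} hit by 10.
Points: 2, 4, 10 (3 total).

4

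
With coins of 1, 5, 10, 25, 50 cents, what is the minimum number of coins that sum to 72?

5

Use the largest denomination that fits, subtract, and repeat.
72 − 1×50→22 − 2×10→2 − 2×1→0
Total coins = 1 + 2 + 2 = 5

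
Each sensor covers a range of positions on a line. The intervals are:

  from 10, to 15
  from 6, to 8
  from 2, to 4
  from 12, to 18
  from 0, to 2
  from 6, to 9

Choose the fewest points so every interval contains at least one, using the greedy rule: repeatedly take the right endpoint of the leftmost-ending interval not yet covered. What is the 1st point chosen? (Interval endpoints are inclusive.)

2

Sort by right endpoint; whenever an interval is uncovered, place a point at its right end.
By right end: [0,2]  [2,4]  [6,8]  [6,9]  [10,15]  [12,18]
[0,2] uncovered → point at 2; [6,8] uncovered → point at 8; [10,15] uncovered → point at 15.
Points: 2, 8, 15 (3 total).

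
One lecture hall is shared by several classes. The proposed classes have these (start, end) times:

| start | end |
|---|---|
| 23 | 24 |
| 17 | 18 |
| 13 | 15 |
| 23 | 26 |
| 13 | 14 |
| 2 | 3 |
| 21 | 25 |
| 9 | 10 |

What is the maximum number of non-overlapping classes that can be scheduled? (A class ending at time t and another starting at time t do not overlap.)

5

By end time: (2,3), (9,10), (13,14), (13,15), (17,18), (23,24), (21,25), (23,26).
Pick (2,3); next start ≥ 3 → (9,10); next start ≥ 10 → (13,14); next start ≥ 14 → (17,18); next start ≥ 18 → (23,24).
Selected 5 classes.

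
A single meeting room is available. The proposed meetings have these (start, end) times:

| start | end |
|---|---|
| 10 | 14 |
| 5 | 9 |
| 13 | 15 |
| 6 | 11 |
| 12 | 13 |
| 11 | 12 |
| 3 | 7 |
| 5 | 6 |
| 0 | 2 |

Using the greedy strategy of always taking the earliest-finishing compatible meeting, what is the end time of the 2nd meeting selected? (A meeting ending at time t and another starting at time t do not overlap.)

By end time: (0,2), (5,6), (3,7), (5,9), (6,11), (11,12), (12,13), (10,14), (13,15).
Pick (0,2); next start ≥ 2 → (5,6); next start ≥ 6 → (6,11); next start ≥ 11 → (11,12); next start ≥ 12 → (12,13); next start ≥ 13 → (13,15).
Selected: (0,2) (5,6) (6,11) (11,12) (12,13) (13,15)

6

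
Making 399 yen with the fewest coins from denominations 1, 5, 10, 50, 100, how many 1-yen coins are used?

399 − 3×100→99 − 1×50→49 − 4×10→9 − 1×5→4 − 4×1→0
Count of 1: 4

4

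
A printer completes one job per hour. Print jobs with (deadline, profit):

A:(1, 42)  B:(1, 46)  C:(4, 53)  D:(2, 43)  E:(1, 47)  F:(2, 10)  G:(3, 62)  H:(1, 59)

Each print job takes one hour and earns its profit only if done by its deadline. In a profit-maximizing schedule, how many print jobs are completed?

4

By profit: G(d3,62), H(d1,59), C(d4,53), E(d1,47), B(d1,46), D(d2,43), A(d1,42), F(d2,10)
G→slot 3; H→slot 1; C→slot 4; E skipped; B skipped; D→slot 2; A skipped; F skipped.
4 of 8 scheduled.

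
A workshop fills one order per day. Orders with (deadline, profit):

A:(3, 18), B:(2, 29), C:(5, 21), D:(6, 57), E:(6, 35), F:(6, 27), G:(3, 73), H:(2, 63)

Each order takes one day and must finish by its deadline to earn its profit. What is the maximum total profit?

284

By profit: G(d3,73), H(d2,63), D(d6,57), E(d6,35), B(d2,29), F(d6,27), C(d5,21), A(d3,18)
G→slot 3; H→slot 2; D→slot 6; E→slot 5; B→slot 1; F→slot 4; C skipped; A skipped.
Profit = 29 + 63 + 73 + 27 + 35 + 57 = 284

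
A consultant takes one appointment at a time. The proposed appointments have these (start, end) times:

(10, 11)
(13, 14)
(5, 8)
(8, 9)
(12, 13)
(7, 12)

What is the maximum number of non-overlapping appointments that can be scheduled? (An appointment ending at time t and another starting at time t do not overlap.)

Greedy by earliest finish: after sorting by end time, pick each interval compatible with the last pick.
Sorted by end: (5,8)  (8,9)  (10,11)  (7,12)  (12,13)  (13,14)
take (5,8); take (8,9); take (10,11); take (12,13); take (13,14).
Selected 5 appointments.

5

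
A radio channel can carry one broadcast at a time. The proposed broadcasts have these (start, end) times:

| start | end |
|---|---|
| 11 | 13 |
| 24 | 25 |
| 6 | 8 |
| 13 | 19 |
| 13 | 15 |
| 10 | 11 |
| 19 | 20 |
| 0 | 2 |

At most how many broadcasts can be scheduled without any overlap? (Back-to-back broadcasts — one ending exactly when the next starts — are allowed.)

Greedy by earliest finish: after sorting by end time, pick each interval compatible with the last pick.
Sorted by end: (0,2)  (6,8)  (10,11)  (11,13)  (13,15)  (13,19)  (19,20)  (24,25)
take (0,2); take (6,8); take (10,11); take (11,13); take (13,15); take (19,20); take (24,25).
Selected 7 broadcasts.

7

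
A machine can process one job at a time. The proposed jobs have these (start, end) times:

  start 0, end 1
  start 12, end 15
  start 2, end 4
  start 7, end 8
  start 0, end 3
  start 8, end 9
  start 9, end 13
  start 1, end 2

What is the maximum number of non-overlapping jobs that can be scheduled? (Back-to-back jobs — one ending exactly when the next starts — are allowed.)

Sort by end time and greedily take each interval whose start is ≥ the last chosen end.
Sorted by end: (0,1)  (1,2)  (0,3)  (2,4)  (7,8)  (8,9)  (9,13)  (12,15)
take (0,1); take (1,2); skip (0,3); take (2,4); take (7,8); take (8,9); take (9,13).
Selected 6 jobs.

6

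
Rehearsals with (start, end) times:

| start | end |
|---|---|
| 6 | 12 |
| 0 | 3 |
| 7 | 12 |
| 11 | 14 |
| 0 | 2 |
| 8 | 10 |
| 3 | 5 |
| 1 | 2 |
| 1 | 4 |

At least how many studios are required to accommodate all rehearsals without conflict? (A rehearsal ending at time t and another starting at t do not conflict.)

starts: [0, 0, 1, 1, 3, 6, 7, 8, 11]
ends:   [2, 2, 3, 4, 5, 10, 12, 12, 14]
s0→1 s0→2 s1→3 s1→4  — peak 4.

4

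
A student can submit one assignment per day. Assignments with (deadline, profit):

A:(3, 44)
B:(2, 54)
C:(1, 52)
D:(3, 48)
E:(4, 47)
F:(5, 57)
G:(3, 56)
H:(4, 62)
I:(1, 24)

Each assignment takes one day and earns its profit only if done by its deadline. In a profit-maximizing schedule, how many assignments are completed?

Sort by profit descending; place each in the latest free slot ≤ its deadline.
Profit order: H=62 F=57 G=56 B=54 C=52 D=48 E=47 A=44 I=24
Assign: H→slot 4, F→slot 5, G→slot 3, B→slot 2, C→slot 1, D skipped, E skipped, A skipped, I skipped.
Slots: [1:C] [2:B] [3:G] [4:H] [5:F]
5 of 9 scheduled.

5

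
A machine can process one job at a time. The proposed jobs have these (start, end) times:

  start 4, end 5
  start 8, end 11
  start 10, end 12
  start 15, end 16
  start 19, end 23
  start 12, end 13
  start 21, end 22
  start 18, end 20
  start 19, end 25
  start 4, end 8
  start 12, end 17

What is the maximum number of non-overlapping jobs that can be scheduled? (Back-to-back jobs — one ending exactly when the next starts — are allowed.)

6

Greedy by earliest finish: after sorting by end time, pick each interval compatible with the last pick.
Sorted by end: (4,5)  (4,8)  (8,11)  (10,12)  (12,13)  (15,16)  (12,17)  (18,20)  (21,22)  (19,23)  (19,25)
take (4,5); skip (4,8); take (8,11); take (12,13); take (15,16); take (18,20); take (21,22).
Selected 6 jobs.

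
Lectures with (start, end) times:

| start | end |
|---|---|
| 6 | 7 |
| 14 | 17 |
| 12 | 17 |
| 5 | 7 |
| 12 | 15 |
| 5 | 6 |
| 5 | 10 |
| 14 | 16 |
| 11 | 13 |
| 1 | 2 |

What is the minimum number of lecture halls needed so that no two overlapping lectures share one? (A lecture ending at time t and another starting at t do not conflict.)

4

Count concurrent intervals with a sweep; the peak is the room count.
Events (time:±→running): 1:+→1 2:-→0 5:+→1 5:+→2 5:+→3 6:-→2 6:+→3 7:-→2 7:-→1 10:-→0 11:+→1 12:+→2 12:+→3 13:-→2 14:+→3 14:+→4 … peak 4.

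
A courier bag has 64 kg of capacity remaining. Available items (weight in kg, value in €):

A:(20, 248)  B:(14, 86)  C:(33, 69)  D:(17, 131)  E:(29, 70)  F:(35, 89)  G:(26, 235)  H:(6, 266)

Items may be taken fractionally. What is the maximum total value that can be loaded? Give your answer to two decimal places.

841.47

Ratios (sorted): H 44.33, A 12.40, G 9.04, D 7.71, B 6.14, F 2.54, E 2.41, C 2.09
take H (6 @ 266); take A (20 @ 248); take G (26 @ 235); take 12/17 of D → 92.47. Capacity used 64/64.
Total value = 841.47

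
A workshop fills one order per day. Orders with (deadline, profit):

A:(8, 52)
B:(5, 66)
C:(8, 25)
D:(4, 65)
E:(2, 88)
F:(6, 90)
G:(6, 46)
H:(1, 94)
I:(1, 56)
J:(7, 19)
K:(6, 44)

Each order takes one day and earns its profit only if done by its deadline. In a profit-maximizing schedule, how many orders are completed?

8

By profit: H(d1,94), F(d6,90), E(d2,88), B(d5,66), D(d4,65), I(d1,56), A(d8,52), G(d6,46), K(d6,44), C(d8,25), J(d7,19)
H→slot 1; F→slot 6; E→slot 2; B→slot 5; D→slot 4; I skipped; A→slot 8; G→slot 3; K skipped; C→slot 7; J skipped.
8 of 11 scheduled.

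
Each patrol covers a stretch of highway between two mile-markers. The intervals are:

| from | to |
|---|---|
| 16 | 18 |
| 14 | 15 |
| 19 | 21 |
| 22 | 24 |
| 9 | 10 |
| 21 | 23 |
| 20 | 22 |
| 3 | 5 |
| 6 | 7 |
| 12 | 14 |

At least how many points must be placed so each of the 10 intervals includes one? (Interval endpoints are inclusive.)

Sort by right endpoint; whenever an interval is uncovered, place a point at its right end.
Sorted: [3,5] [6,7] [9,10] [12,14] [14,15] [16,18] [19,21] [20,22] [21,23] [22,24]
{[3,5]} hit by 5; {[6,7]} hit by 7; {[9,10]} hit by 10; {[12,14],[14,15]} hit by 14; {[16,18]} hit by 18; {[19,21],[20,22],[21,23]} hit by 21; {[22,24]} hit by 24.
Points: 5, 7, 10, 14, 18, 21, 24 (7 total).

7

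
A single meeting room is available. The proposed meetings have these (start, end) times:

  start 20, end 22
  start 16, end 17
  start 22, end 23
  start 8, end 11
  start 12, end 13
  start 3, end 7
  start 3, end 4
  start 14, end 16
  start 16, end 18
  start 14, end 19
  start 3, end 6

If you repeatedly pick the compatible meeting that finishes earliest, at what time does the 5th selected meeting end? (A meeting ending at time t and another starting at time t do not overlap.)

17

Order by finish time; keep every interval that doesn't clash with the previous kept one.
By end time: (3,4), (3,6), (3,7), (8,11), (12,13), (14,16), (16,17), (16,18), (14,19), (20,22), (22,23).
Pick (3,4); next start ≥ 4 → (8,11); next start ≥ 11 → (12,13); next start ≥ 13 → (14,16); next start ≥ 16 → (16,17); next start ≥ 17 → (20,22); next start ≥ 22 → (22,23).
Selected: (3,4) (8,11) (12,13) (14,16) (16,17) (20,22) (22,23)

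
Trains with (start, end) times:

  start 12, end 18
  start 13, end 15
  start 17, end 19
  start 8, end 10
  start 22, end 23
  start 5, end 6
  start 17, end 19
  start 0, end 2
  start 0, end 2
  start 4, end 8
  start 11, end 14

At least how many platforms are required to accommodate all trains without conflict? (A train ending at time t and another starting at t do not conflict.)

The answer is the maximum number of intervals overlapping at any instant.
starts: [0, 0, 4, 5, 8, 11, 12, 13, 17, 17, 22]
ends:   [2, 2, 6, 8, 10, 14, 15, 18, 19, 19, 23]
s0→1 s0→2 e2→1 e2→0 s4→1 s5→2 e6→1 e8→0 s8→1 e10→0 s11→1 s12→2 s13→3  — peak 3.

3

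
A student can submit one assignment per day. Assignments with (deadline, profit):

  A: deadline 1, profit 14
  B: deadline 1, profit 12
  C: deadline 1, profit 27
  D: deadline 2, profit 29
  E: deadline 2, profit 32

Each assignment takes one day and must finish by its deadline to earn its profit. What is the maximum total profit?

Sort by profit descending; place each in the latest free slot ≤ its deadline.
Profit order: E=32 D=29 C=27 A=14 B=12
Assign: E→slot 2, D→slot 1, C skipped, A skipped, B skipped.
Slots: [1:D] [2:E]
Profit = 29 + 32 = 61

61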